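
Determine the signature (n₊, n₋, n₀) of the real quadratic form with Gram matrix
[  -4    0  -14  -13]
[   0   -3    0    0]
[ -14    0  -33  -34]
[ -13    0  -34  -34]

step 0: pivot -4 → sign −
step 1: pivot -3 → sign −
step 2: pivot 16 → sign +
step 3: pivot -1/64 → sign −
signature = (1, 3, 0)

Answer: (1, 3, 0)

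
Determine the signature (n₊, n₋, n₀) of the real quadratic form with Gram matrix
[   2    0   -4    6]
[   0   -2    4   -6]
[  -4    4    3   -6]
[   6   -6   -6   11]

Answer: (2, 2, 0)

Derivation:
step 0: pivot 2 → sign +
step 1: pivot -2 → sign −
step 2: pivot 3 → sign +
step 3: pivot -1 → sign −
signature = (2, 2, 0)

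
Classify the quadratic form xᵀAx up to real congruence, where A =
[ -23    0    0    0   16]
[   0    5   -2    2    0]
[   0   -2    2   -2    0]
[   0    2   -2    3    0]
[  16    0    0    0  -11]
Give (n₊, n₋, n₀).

Answer: (4, 1, 0)

Derivation:
step 0: pivot -23 → sign −
step 1: pivot 5 → sign +
step 2: pivot 6/5 → sign +
step 3: pivot 1 → sign +
step 4: pivot 3/23 → sign +
signature = (4, 1, 0)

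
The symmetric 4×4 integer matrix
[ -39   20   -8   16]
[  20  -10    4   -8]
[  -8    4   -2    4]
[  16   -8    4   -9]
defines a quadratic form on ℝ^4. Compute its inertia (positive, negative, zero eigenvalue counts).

Answer: (1, 3, 0)

Derivation:
step 0: pivot -39 → sign −
step 1: pivot 10/39 → sign +
step 2: pivot -2/5 → sign −
step 3: pivot -1 → sign −
signature = (1, 3, 0)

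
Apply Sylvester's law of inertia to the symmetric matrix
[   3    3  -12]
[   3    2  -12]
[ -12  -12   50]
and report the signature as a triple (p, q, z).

step 0: pivot 3 → sign +
step 1: pivot -1 → sign −
step 2: pivot 2 → sign +
signature = (2, 1, 0)

Answer: (2, 1, 0)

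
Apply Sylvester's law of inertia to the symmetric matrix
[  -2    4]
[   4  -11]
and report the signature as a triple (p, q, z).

step 0: pivot -2 → sign −
step 1: pivot -3 → sign −
signature = (0, 2, 0)

Answer: (0, 2, 0)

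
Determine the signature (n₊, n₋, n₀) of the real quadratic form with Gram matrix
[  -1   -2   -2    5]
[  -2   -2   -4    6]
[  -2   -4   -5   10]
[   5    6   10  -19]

Answer: (1, 3, 0)

Derivation:
step 0: pivot -1 → sign −
step 1: pivot 2 → sign +
step 2: pivot -1 → sign −
step 3: pivot -2 → sign −
signature = (1, 3, 0)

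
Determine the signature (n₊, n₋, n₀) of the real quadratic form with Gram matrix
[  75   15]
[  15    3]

step 0: pivot 75 → sign +
step 1: row/col 1 already zero → sign 0
signature = (1, 0, 1)

Answer: (1, 0, 1)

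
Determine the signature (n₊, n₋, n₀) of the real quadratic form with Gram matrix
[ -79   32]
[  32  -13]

step 0: pivot -79 → sign −
step 1: pivot -3/79 → sign −
signature = (0, 2, 0)

Answer: (0, 2, 0)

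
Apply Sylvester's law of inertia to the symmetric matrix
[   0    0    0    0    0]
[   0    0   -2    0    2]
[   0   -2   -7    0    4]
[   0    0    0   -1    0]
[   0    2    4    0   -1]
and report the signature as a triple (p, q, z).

Answer: (1, 2, 2)

Derivation:
step 0: pivot -7 → sign −
step 1: pivot 4/7 → sign +
step 2: pivot -1 → sign −
step 3: row/col 3 already zero → sign 0
step 4: row/col 4 already zero → sign 0
signature = (1, 2, 2)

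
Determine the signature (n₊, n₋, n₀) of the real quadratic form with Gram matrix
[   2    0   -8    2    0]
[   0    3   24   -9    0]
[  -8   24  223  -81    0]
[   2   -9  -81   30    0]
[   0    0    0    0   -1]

Answer: (3, 2, 0)

Derivation:
step 0: pivot 2 → sign +
step 1: pivot 3 → sign +
step 2: pivot -1 → sign −
step 3: pivot 2 → sign +
step 4: pivot -1 → sign −
signature = (3, 2, 0)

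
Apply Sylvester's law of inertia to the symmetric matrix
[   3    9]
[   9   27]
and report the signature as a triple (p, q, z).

Answer: (1, 0, 1)

Derivation:
step 0: pivot 3 → sign +
step 1: row/col 1 already zero → sign 0
signature = (1, 0, 1)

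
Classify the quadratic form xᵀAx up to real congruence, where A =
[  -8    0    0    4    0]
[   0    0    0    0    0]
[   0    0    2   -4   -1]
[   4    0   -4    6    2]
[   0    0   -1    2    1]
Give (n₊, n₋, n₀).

step 0: pivot -8 → sign −
step 1: pivot 2 → sign +
step 2: pivot 1/2 → sign +
step 3: row/col 3 already zero → sign 0
step 4: row/col 4 already zero → sign 0
signature = (2, 1, 2)

Answer: (2, 1, 2)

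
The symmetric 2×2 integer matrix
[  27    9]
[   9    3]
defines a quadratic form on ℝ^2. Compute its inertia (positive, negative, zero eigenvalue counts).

step 0: pivot 27 → sign +
step 1: row/col 1 already zero → sign 0
signature = (1, 0, 1)

Answer: (1, 0, 1)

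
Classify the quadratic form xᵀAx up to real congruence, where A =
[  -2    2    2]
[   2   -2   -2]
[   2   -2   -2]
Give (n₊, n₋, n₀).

step 0: pivot -2 → sign −
step 1: row/col 1 already zero → sign 0
step 2: row/col 2 already zero → sign 0
signature = (0, 1, 2)

Answer: (0, 1, 2)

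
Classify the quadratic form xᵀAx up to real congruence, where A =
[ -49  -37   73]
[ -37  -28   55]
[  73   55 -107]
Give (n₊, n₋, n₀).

Answer: (1, 2, 0)

Derivation:
step 0: pivot -49 → sign −
step 1: pivot -3/49 → sign −
step 2: pivot 2 → sign +
signature = (1, 2, 0)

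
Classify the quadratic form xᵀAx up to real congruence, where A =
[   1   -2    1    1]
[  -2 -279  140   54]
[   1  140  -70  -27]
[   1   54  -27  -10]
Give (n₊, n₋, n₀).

step 0: pivot 1 → sign +
step 1: pivot -283 → sign −
step 2: pivot 71/283 → sign +
step 3: pivot 3/71 → sign +
signature = (3, 1, 0)

Answer: (3, 1, 0)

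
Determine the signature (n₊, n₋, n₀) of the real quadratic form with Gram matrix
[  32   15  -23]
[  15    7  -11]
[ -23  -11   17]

step 0: pivot 32 → sign +
step 1: pivot -1/32 → sign −
step 2: pivot 2 → sign +
signature = (2, 1, 0)

Answer: (2, 1, 0)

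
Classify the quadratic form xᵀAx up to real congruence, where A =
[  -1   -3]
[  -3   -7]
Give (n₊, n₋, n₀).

step 0: pivot -1 → sign −
step 1: pivot 2 → sign +
signature = (1, 1, 0)

Answer: (1, 1, 0)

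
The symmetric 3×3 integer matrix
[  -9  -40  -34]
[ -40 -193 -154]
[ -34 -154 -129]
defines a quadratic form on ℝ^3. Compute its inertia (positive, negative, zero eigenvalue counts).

step 0: pivot -9 → sign −
step 1: pivot -137/9 → sign −
step 2: pivot -1/137 → sign −
signature = (0, 3, 0)

Answer: (0, 3, 0)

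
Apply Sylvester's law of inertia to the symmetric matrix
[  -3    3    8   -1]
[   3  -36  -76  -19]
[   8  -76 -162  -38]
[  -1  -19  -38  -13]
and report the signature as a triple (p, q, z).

Answer: (0, 3, 1)

Derivation:
step 0: pivot -3 → sign −
step 1: pivot -33 → sign −
step 2: pivot -6/11 → sign −
step 3: row/col 3 already zero → sign 0
signature = (0, 3, 1)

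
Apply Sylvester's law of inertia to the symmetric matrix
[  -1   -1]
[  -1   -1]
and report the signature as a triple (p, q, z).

step 0: pivot -1 → sign −
step 1: row/col 1 already zero → sign 0
signature = (0, 1, 1)

Answer: (0, 1, 1)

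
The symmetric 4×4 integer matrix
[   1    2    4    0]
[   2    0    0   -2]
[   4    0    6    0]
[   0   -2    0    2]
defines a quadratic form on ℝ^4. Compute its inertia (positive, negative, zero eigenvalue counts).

step 0: pivot 1 → sign +
step 1: pivot -4 → sign −
step 2: pivot 6 → sign +
step 3: pivot 1/3 → sign +
signature = (3, 1, 0)

Answer: (3, 1, 0)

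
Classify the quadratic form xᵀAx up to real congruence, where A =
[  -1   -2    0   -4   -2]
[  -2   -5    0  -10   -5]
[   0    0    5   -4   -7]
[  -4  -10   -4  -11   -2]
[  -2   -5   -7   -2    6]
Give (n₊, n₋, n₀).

Answer: (3, 2, 0)

Derivation:
step 0: pivot -1 → sign −
step 1: pivot -1 → sign −
step 2: pivot 5 → sign +
step 3: pivot 29/5 → sign +
step 4: pivot 6/29 → sign +
signature = (3, 2, 0)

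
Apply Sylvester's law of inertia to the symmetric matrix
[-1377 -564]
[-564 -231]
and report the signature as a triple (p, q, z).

step 0: pivot -1377 → sign −
step 1: pivot 1/153 → sign +
signature = (1, 1, 0)

Answer: (1, 1, 0)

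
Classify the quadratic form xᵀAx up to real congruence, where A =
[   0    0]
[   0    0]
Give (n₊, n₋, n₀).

step 0: row/col 0 already zero → sign 0
step 1: row/col 1 already zero → sign 0
signature = (0, 0, 2)

Answer: (0, 0, 2)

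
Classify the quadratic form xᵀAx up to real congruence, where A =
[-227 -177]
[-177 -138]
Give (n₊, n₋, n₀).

step 0: pivot -227 → sign −
step 1: pivot 3/227 → sign +
signature = (1, 1, 0)

Answer: (1, 1, 0)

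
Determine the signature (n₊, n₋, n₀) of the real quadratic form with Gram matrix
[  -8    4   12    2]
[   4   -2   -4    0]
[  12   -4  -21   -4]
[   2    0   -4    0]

Answer: (2, 2, 0)

Derivation:
step 0: pivot -8 → sign −
step 1: pivot -3 → sign −
step 2: pivot 4/3 → sign +
step 3: pivot 3/4 → sign +
signature = (2, 2, 0)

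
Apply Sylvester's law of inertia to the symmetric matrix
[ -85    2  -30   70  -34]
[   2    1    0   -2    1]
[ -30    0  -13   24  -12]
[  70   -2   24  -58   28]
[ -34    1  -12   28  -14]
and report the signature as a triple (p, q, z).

Answer: (1, 4, 0)

Derivation:
step 0: pivot -85 → sign −
step 1: pivot 89/85 → sign +
step 2: pivot -257/89 → sign −
step 3: pivot -42/257 → sign −
step 4: pivot -3/7 → sign −
signature = (1, 4, 0)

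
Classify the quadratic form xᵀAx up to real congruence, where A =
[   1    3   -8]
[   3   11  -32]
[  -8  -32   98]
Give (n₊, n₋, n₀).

step 0: pivot 1 → sign +
step 1: pivot 2 → sign +
step 2: pivot 2 → sign +
signature = (3, 0, 0)

Answer: (3, 0, 0)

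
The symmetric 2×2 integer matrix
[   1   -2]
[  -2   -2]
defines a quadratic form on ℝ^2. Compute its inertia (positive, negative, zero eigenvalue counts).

Answer: (1, 1, 0)

Derivation:
step 0: pivot 1 → sign +
step 1: pivot -6 → sign −
signature = (1, 1, 0)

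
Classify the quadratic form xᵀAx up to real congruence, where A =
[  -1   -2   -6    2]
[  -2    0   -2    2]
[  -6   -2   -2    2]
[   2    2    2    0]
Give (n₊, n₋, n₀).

Answer: (3, 1, 0)

Derivation:
step 0: pivot -1 → sign −
step 1: pivot 4 → sign +
step 2: pivot 9 → sign +
step 3: pivot 2/9 → sign +
signature = (3, 1, 0)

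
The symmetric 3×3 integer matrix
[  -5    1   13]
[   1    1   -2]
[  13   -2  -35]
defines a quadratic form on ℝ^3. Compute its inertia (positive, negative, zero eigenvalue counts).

step 0: pivot -5 → sign −
step 1: pivot 6/5 → sign +
step 2: pivot -3/2 → sign −
signature = (1, 2, 0)

Answer: (1, 2, 0)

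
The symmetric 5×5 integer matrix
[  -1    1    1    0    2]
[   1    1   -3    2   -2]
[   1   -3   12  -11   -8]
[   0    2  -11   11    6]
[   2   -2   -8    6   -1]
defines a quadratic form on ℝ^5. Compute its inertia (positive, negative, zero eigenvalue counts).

Answer: (3, 2, 0)

Derivation:
step 0: pivot -1 → sign −
step 1: pivot 2 → sign +
step 2: pivot 11 → sign +
step 3: pivot 18/11 → sign +
step 4: pivot -1 → sign −
signature = (3, 2, 0)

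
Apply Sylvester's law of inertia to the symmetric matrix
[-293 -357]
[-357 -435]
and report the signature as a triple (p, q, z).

step 0: pivot -293 → sign −
step 1: pivot -6/293 → sign −
signature = (0, 2, 0)

Answer: (0, 2, 0)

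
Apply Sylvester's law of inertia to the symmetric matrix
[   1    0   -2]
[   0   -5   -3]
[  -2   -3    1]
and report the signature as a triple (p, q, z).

Answer: (1, 2, 0)

Derivation:
step 0: pivot 1 → sign +
step 1: pivot -5 → sign −
step 2: pivot -6/5 → sign −
signature = (1, 2, 0)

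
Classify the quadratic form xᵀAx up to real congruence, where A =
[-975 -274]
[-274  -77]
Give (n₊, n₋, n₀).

step 0: pivot -975 → sign −
step 1: pivot 1/975 → sign +
signature = (1, 1, 0)

Answer: (1, 1, 0)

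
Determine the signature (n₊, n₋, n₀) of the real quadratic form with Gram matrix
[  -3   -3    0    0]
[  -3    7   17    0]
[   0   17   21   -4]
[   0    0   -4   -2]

Answer: (2, 2, 0)

Derivation:
step 0: pivot -3 → sign −
step 1: pivot 10 → sign +
step 2: pivot -79/10 → sign −
step 3: pivot 2/79 → sign +
signature = (2, 2, 0)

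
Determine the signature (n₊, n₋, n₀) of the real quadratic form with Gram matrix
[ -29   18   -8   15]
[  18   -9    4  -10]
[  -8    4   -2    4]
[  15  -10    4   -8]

Answer: (2, 2, 0)

Derivation:
step 0: pivot -29 → sign −
step 1: pivot 63/29 → sign +
step 2: pivot -2/9 → sign −
step 3: pivot 3/7 → sign +
signature = (2, 2, 0)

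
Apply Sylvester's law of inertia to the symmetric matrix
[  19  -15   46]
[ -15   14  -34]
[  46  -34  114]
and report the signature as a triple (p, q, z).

step 0: pivot 19 → sign +
step 1: pivot 41/19 → sign +
step 2: pivot 6/41 → sign +
signature = (3, 0, 0)

Answer: (3, 0, 0)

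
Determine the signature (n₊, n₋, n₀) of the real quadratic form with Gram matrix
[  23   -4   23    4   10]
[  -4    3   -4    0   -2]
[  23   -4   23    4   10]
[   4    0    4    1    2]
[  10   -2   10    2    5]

step 0: pivot 23 → sign +
step 1: pivot 53/23 → sign +
step 2: pivot 5/53 → sign +
step 3: pivot -3/5 → sign −
step 4: row/col 4 already zero → sign 0
signature = (3, 1, 1)

Answer: (3, 1, 1)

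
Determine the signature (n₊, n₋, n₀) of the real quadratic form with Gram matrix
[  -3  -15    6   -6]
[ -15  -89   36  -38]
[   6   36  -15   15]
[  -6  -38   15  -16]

Answer: (1, 3, 0)

Derivation:
step 0: pivot -3 → sign −
step 1: pivot -14 → sign −
step 2: pivot -3/7 → sign −
step 3: pivot 1 → sign +
signature = (1, 3, 0)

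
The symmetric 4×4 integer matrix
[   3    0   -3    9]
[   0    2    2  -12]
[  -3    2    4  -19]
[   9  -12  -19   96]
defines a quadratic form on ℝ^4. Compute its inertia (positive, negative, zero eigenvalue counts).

step 0: pivot 3 → sign +
step 1: pivot 2 → sign +
step 2: pivot -1 → sign −
step 3: pivot 1 → sign +
signature = (3, 1, 0)

Answer: (3, 1, 0)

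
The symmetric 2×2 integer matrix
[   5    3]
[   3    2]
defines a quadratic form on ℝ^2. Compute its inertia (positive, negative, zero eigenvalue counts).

step 0: pivot 5 → sign +
step 1: pivot 1/5 → sign +
signature = (2, 0, 0)

Answer: (2, 0, 0)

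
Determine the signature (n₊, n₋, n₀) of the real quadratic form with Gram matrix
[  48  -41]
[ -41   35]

Answer: (1, 1, 0)

Derivation:
step 0: pivot 48 → sign +
step 1: pivot -1/48 → sign −
signature = (1, 1, 0)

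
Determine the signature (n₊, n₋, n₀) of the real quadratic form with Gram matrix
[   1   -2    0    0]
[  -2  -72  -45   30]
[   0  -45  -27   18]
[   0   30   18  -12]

step 0: pivot 1 → sign +
step 1: pivot -76 → sign −
step 2: pivot -27/76 → sign −
step 3: row/col 3 already zero → sign 0
signature = (1, 2, 1)

Answer: (1, 2, 1)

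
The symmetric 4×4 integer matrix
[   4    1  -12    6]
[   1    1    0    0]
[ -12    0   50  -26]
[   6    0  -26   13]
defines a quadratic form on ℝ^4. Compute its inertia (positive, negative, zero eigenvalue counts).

Answer: (3, 1, 0)

Derivation:
step 0: pivot 4 → sign +
step 1: pivot 3/4 → sign +
step 2: pivot 2 → sign +
step 3: pivot -1 → sign −
signature = (3, 1, 0)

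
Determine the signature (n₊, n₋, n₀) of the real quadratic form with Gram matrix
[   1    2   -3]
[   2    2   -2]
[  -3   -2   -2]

Answer: (1, 2, 0)

Derivation:
step 0: pivot 1 → sign +
step 1: pivot -2 → sign −
step 2: pivot -3 → sign −
signature = (1, 2, 0)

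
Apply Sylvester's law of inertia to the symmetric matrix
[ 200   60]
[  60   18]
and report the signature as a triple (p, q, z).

step 0: pivot 200 → sign +
step 1: row/col 1 already zero → sign 0
signature = (1, 0, 1)

Answer: (1, 0, 1)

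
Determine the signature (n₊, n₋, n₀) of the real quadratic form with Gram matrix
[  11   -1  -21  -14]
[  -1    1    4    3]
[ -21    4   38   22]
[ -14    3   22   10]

Answer: (2, 2, 0)

Derivation:
step 0: pivot 11 → sign +
step 1: pivot 10/11 → sign +
step 2: pivot -69/10 → sign −
step 3: pivot -3/23 → sign −
signature = (2, 2, 0)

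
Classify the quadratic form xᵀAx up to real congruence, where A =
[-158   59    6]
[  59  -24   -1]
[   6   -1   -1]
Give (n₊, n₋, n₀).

step 0: pivot -158 → sign −
step 1: pivot -311/158 → sign −
step 2: pivot 3/311 → sign +
signature = (1, 2, 0)

Answer: (1, 2, 0)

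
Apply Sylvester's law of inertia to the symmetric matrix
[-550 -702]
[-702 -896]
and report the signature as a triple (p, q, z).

step 0: pivot -550 → sign −
step 1: pivot 2/275 → sign +
signature = (1, 1, 0)

Answer: (1, 1, 0)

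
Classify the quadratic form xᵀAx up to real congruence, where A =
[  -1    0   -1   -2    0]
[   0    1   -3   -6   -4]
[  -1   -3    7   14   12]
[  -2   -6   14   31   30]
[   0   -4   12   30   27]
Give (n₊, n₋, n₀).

Answer: (2, 3, 0)

Derivation:
step 0: pivot -1 → sign −
step 1: pivot 1 → sign +
step 2: pivot -1 → sign −
step 3: pivot 3 → sign +
step 4: pivot -1 → sign −
signature = (2, 3, 0)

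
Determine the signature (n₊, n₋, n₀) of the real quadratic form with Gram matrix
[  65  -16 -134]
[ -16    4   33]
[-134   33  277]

step 0: pivot 65 → sign +
step 1: pivot 4/65 → sign +
step 2: pivot 3/4 → sign +
signature = (3, 0, 0)

Answer: (3, 0, 0)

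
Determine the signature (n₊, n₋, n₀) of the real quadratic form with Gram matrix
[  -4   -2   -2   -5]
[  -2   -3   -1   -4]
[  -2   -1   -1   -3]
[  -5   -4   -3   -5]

step 0: pivot -4 → sign −
step 1: pivot -2 → sign −
step 2: pivot 19/8 → sign +
step 3: pivot -2/19 → sign −
signature = (1, 3, 0)

Answer: (1, 3, 0)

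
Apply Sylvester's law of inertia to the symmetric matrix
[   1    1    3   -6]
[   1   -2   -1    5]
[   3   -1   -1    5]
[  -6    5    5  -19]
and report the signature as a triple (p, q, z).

Answer: (2, 2, 0)

Derivation:
step 0: pivot 1 → sign +
step 1: pivot -3 → sign −
step 2: pivot -14/3 → sign −
step 3: pivot 3/14 → sign +
signature = (2, 2, 0)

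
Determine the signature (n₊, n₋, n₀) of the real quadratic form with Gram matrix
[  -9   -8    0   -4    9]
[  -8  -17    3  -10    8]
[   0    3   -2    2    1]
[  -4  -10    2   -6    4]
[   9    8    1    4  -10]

Answer: (0, 4, 1)

Derivation:
step 0: pivot -9 → sign −
step 1: pivot -89/9 → sign −
step 2: pivot -97/89 → sign −
step 3: pivot -2/97 → sign −
step 4: row/col 4 already zero → sign 0
signature = (0, 4, 1)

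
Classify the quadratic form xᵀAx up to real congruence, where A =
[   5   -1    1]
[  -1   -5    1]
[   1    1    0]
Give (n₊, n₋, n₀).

step 0: pivot 5 → sign +
step 1: pivot -26/5 → sign −
step 2: pivot 1/13 → sign +
signature = (2, 1, 0)

Answer: (2, 1, 0)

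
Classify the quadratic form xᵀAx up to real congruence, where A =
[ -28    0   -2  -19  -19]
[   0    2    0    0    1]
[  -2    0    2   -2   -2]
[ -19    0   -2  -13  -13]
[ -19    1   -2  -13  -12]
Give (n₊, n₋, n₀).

Answer: (3, 2, 0)

Derivation:
step 0: pivot -28 → sign −
step 1: pivot 2 → sign +
step 2: pivot 15/7 → sign +
step 3: pivot -3/10 → sign −
step 4: pivot 1/2 → sign +
signature = (3, 2, 0)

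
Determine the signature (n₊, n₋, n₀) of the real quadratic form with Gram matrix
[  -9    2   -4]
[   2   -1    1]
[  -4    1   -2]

Answer: (0, 3, 0)

Derivation:
step 0: pivot -9 → sign −
step 1: pivot -5/9 → sign −
step 2: pivot -1/5 → sign −
signature = (0, 3, 0)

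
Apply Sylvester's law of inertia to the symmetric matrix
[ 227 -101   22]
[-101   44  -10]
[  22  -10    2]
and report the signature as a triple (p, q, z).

Answer: (1, 2, 0)

Derivation:
step 0: pivot 227 → sign +
step 1: pivot -213/227 → sign −
step 2: pivot -6/71 → sign −
signature = (1, 2, 0)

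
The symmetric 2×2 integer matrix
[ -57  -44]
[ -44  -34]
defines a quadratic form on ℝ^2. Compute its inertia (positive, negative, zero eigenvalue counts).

Answer: (0, 2, 0)

Derivation:
step 0: pivot -57 → sign −
step 1: pivot -2/57 → sign −
signature = (0, 2, 0)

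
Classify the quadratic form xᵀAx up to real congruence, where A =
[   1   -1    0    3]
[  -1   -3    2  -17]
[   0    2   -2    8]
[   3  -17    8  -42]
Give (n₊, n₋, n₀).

Answer: (1, 3, 0)

Derivation:
step 0: pivot 1 → sign +
step 1: pivot -4 → sign −
step 2: pivot -1 → sign −
step 3: pivot -1 → sign −
signature = (1, 3, 0)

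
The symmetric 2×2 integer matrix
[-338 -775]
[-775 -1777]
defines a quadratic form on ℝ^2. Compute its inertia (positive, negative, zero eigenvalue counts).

step 0: pivot -338 → sign −
step 1: pivot -1/338 → sign −
signature = (0, 2, 0)

Answer: (0, 2, 0)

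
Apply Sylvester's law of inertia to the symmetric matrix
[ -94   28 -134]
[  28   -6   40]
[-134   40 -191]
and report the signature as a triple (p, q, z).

step 0: pivot -94 → sign −
step 1: pivot 110/47 → sign +
step 2: pivot 1/55 → sign +
signature = (2, 1, 0)

Answer: (2, 1, 0)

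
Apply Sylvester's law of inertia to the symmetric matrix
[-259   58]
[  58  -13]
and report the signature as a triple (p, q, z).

step 0: pivot -259 → sign −
step 1: pivot -3/259 → sign −
signature = (0, 2, 0)

Answer: (0, 2, 0)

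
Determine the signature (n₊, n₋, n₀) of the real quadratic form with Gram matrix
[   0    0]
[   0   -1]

Answer: (0, 1, 1)

Derivation:
step 0: pivot -1 → sign −
step 1: row/col 1 already zero → sign 0
signature = (0, 1, 1)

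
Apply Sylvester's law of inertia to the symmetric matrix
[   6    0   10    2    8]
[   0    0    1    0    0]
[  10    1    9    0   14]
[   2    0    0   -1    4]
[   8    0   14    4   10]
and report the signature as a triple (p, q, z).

step 0: pivot 6 → sign +
step 1: pivot -23/3 → sign −
step 2: pivot 3/23 → sign +
step 3: pivot -5/3 → sign −
step 4: pivot 2/5 → sign +
signature = (3, 2, 0)

Answer: (3, 2, 0)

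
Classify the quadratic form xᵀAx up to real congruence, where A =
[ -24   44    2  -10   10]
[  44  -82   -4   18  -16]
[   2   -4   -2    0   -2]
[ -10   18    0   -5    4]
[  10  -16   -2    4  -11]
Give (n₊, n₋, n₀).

step 0: pivot -24 → sign −
step 1: pivot -4/3 → sign −
step 2: pivot -7/4 → sign −
step 3: pivot -3/7 → sign −
step 4: pivot -1 → sign −
signature = (0, 5, 0)

Answer: (0, 5, 0)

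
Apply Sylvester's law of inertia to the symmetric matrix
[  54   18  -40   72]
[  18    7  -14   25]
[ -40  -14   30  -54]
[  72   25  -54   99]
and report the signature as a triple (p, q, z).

Answer: (3, 1, 0)

Derivation:
step 0: pivot 54 → sign +
step 1: pivot 1 → sign +
step 2: pivot -2/27 → sign −
step 3: pivot 2 → sign +
signature = (3, 1, 0)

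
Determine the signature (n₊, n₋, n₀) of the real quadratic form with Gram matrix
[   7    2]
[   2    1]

Answer: (2, 0, 0)

Derivation:
step 0: pivot 7 → sign +
step 1: pivot 3/7 → sign +
signature = (2, 0, 0)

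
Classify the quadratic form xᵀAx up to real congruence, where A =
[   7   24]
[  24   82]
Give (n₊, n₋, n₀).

step 0: pivot 7 → sign +
step 1: pivot -2/7 → sign −
signature = (1, 1, 0)

Answer: (1, 1, 0)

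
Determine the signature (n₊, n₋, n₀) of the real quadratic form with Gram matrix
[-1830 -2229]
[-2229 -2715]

Answer: (0, 2, 0)

Derivation:
step 0: pivot -1830 → sign −
step 1: pivot -3/610 → sign −
signature = (0, 2, 0)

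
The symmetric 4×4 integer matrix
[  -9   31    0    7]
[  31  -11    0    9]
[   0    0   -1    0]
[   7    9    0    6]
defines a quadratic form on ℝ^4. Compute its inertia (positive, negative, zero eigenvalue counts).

Answer: (1, 3, 0)

Derivation:
step 0: pivot -9 → sign −
step 1: pivot 862/9 → sign +
step 2: pivot -1 → sign −
step 3: pivot -1/431 → sign −
signature = (1, 3, 0)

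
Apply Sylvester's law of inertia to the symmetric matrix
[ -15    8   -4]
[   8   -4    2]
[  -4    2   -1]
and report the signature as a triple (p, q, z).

Answer: (1, 1, 1)

Derivation:
step 0: pivot -15 → sign −
step 1: pivot 4/15 → sign +
step 2: row/col 2 already zero → sign 0
signature = (1, 1, 1)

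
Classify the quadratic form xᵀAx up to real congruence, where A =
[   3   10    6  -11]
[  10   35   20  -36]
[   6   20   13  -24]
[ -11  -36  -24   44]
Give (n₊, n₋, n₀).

Answer: (3, 1, 0)

Derivation:
step 0: pivot 3 → sign +
step 1: pivot 5/3 → sign +
step 2: pivot 1 → sign +
step 3: pivot -3/5 → sign −
signature = (3, 1, 0)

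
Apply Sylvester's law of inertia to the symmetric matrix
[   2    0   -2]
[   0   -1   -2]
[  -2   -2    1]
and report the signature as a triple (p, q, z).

step 0: pivot 2 → sign +
step 1: pivot -1 → sign −
step 2: pivot 3 → sign +
signature = (2, 1, 0)

Answer: (2, 1, 0)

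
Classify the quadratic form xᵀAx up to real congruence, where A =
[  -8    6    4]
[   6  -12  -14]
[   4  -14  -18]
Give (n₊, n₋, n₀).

step 0: pivot -8 → sign −
step 1: pivot -15/2 → sign −
step 2: pivot 2/15 → sign +
signature = (1, 2, 0)

Answer: (1, 2, 0)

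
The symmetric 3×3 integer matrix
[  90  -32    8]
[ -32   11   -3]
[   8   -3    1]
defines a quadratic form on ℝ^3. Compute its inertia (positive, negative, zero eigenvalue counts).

step 0: pivot 90 → sign +
step 1: pivot -17/45 → sign −
step 2: pivot 6/17 → sign +
signature = (2, 1, 0)

Answer: (2, 1, 0)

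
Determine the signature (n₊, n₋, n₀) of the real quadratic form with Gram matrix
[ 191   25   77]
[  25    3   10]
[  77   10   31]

step 0: pivot 191 → sign +
step 1: pivot -52/191 → sign −
step 2: pivot -1/52 → sign −
signature = (1, 2, 0)

Answer: (1, 2, 0)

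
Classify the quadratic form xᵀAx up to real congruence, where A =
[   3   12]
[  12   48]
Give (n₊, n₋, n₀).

step 0: pivot 3 → sign +
step 1: row/col 1 already zero → sign 0
signature = (1, 0, 1)

Answer: (1, 0, 1)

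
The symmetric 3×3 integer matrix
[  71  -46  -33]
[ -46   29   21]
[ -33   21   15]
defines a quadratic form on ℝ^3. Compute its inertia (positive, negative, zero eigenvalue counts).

step 0: pivot 71 → sign +
step 1: pivot -57/71 → sign −
step 2: pivot -3/19 → sign −
signature = (1, 2, 0)

Answer: (1, 2, 0)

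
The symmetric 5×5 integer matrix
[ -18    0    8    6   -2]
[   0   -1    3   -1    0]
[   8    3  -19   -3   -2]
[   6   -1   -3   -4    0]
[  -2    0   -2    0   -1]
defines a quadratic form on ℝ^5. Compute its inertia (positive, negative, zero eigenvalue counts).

step 0: pivot -18 → sign −
step 1: pivot -1 → sign −
step 2: pivot -58/9 → sign −
step 3: pivot 21/29 → sign +
step 4: pivot -3/7 → sign −
signature = (1, 4, 0)

Answer: (1, 4, 0)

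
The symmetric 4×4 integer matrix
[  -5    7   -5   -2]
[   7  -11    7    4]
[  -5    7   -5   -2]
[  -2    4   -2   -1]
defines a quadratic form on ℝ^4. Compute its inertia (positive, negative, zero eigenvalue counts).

Answer: (1, 2, 1)

Derivation:
step 0: pivot -5 → sign −
step 1: pivot -6/5 → sign −
step 2: pivot 1 → sign +
step 3: row/col 3 already zero → sign 0
signature = (1, 2, 1)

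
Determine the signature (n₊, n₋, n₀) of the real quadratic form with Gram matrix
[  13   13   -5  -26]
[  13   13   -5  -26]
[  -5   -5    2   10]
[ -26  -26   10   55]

Answer: (3, 0, 1)

Derivation:
step 0: pivot 13 → sign +
step 1: pivot 1/13 → sign +
step 2: pivot 3 → sign +
step 3: row/col 3 already zero → sign 0
signature = (3, 0, 1)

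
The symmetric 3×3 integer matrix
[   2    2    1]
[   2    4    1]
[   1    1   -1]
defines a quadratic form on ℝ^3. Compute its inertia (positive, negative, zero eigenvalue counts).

step 0: pivot 2 → sign +
step 1: pivot 2 → sign +
step 2: pivot -3/2 → sign −
signature = (2, 1, 0)

Answer: (2, 1, 0)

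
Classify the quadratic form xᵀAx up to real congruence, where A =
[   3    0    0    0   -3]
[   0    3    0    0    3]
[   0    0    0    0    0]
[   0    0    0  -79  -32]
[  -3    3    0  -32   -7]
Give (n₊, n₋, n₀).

step 0: pivot 3 → sign +
step 1: pivot 3 → sign +
step 2: pivot -79 → sign −
step 3: pivot -3/79 → sign −
step 4: row/col 4 already zero → sign 0
signature = (2, 2, 1)

Answer: (2, 2, 1)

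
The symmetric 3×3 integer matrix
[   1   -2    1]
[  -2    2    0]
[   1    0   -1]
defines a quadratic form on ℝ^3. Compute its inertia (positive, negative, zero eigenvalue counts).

step 0: pivot 1 → sign +
step 1: pivot -2 → sign −
step 2: row/col 2 already zero → sign 0
signature = (1, 1, 1)

Answer: (1, 1, 1)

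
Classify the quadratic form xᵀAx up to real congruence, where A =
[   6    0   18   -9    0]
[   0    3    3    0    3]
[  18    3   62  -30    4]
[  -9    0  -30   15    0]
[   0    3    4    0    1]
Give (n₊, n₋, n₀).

Answer: (3, 2, 0)

Derivation:
step 0: pivot 6 → sign +
step 1: pivot 3 → sign +
step 2: pivot 5 → sign +
step 3: pivot -3/10 → sign −
step 4: pivot -1 → sign −
signature = (3, 2, 0)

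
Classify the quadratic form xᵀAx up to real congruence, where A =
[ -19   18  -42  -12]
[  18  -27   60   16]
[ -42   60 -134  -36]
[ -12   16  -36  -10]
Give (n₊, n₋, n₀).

step 0: pivot -19 → sign −
step 1: pivot -189/19 → sign −
step 2: pivot -2/21 → sign −
step 3: pivot -2/9 → sign −
signature = (0, 4, 0)

Answer: (0, 4, 0)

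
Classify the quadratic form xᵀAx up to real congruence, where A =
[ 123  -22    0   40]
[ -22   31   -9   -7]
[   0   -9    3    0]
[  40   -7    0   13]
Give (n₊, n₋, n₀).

step 0: pivot 123 → sign +
step 1: pivot 3329/123 → sign +
step 2: pivot 24/3329 → sign +
step 3: pivot -3/8 → sign −
signature = (3, 1, 0)

Answer: (3, 1, 0)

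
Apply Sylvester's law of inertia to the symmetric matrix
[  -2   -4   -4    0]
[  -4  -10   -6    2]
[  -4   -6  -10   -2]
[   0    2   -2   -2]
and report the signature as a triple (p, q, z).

Answer: (0, 2, 2)

Derivation:
step 0: pivot -2 → sign −
step 1: pivot -2 → sign −
step 2: row/col 2 already zero → sign 0
step 3: row/col 3 already zero → sign 0
signature = (0, 2, 2)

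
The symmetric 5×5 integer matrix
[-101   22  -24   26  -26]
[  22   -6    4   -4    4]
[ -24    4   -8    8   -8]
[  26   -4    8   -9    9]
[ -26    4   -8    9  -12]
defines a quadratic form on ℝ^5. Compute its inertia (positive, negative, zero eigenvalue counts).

Answer: (0, 4, 1)

Derivation:
step 0: pivot -101 → sign −
step 1: pivot -122/101 → sign −
step 2: pivot -64/61 → sign −
step 3: pivot -3 → sign −
step 4: row/col 4 already zero → sign 0
signature = (0, 4, 1)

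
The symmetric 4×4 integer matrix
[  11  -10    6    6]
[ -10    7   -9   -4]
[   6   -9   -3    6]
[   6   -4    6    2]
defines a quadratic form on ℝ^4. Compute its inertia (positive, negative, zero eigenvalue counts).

Answer: (1, 2, 1)

Derivation:
step 0: pivot 11 → sign +
step 1: pivot -23/11 → sign −
step 2: pivot -6/23 → sign −
step 3: row/col 3 already zero → sign 0
signature = (1, 2, 1)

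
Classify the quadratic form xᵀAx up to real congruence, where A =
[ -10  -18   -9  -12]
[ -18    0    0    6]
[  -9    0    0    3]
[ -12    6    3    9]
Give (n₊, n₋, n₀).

Answer: (1, 2, 1)

Derivation:
step 0: pivot -10 → sign −
step 1: pivot 162/5 → sign +
step 2: pivot -1/9 → sign −
step 3: row/col 3 already zero → sign 0
signature = (1, 2, 1)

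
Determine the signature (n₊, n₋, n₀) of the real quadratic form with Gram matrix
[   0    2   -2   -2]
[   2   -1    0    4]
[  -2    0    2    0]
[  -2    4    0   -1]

step 0: pivot -1 → sign −
step 1: pivot 4 → sign +
step 2: pivot 1 → sign +
step 3: pivot -3 → sign −
signature = (2, 2, 0)

Answer: (2, 2, 0)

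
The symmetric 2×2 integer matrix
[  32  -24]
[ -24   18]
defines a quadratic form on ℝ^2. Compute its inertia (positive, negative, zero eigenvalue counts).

Answer: (1, 0, 1)

Derivation:
step 0: pivot 32 → sign +
step 1: row/col 1 already zero → sign 0
signature = (1, 0, 1)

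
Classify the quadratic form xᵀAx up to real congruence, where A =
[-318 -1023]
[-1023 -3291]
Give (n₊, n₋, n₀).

Answer: (0, 2, 0)

Derivation:
step 0: pivot -318 → sign −
step 1: pivot -3/106 → sign −
signature = (0, 2, 0)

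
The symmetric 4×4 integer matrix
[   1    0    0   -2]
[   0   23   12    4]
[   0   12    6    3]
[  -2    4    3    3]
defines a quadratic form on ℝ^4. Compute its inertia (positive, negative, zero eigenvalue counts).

Answer: (3, 1, 0)

Derivation:
step 0: pivot 1 → sign +
step 1: pivot 23 → sign +
step 2: pivot -6/23 → sign −
step 3: pivot 3/2 → sign +
signature = (3, 1, 0)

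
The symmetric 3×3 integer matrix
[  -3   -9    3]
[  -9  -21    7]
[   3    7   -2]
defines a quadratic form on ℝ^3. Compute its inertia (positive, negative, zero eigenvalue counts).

Answer: (2, 1, 0)

Derivation:
step 0: pivot -3 → sign −
step 1: pivot 6 → sign +
step 2: pivot 1/3 → sign +
signature = (2, 1, 0)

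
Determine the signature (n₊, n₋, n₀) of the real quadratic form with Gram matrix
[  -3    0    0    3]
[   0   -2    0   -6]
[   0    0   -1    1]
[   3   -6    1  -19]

Answer: (1, 3, 0)

Derivation:
step 0: pivot -3 → sign −
step 1: pivot -2 → sign −
step 2: pivot -1 → sign −
step 3: pivot 3 → sign +
signature = (1, 3, 0)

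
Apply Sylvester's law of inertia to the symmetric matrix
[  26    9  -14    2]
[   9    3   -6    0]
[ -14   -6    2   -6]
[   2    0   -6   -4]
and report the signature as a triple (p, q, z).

step 0: pivot 26 → sign +
step 1: pivot -3/26 → sign −
step 2: pivot 6 → sign +
step 3: pivot -2/3 → sign −
signature = (2, 2, 0)

Answer: (2, 2, 0)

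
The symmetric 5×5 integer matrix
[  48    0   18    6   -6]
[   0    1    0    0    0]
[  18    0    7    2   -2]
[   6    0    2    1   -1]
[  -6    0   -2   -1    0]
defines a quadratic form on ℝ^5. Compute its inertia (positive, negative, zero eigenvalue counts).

Answer: (3, 1, 1)

Derivation:
step 0: pivot 48 → sign +
step 1: pivot 1 → sign +
step 2: pivot 1/4 → sign +
step 3: pivot -1 → sign −
step 4: row/col 4 already zero → sign 0
signature = (3, 1, 1)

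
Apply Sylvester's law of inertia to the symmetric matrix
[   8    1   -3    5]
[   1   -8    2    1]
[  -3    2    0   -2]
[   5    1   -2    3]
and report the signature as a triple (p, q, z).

step 0: pivot 8 → sign +
step 1: pivot -65/8 → sign −
step 2: pivot -28/65 → sign −
step 3: pivot -3/28 → sign −
signature = (1, 3, 0)

Answer: (1, 3, 0)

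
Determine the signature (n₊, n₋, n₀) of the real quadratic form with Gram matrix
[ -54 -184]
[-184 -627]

Answer: (0, 2, 0)

Derivation:
step 0: pivot -54 → sign −
step 1: pivot -1/27 → sign −
signature = (0, 2, 0)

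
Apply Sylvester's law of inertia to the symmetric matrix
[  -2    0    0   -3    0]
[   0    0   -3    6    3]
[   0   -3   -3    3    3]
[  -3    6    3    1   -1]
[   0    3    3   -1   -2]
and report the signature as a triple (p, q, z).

step 0: pivot -2 → sign −
step 1: pivot -3 → sign −
step 2: pivot 3 → sign +
step 3: pivot 11/2 → sign +
step 4: pivot 3/11 → sign +
signature = (3, 2, 0)

Answer: (3, 2, 0)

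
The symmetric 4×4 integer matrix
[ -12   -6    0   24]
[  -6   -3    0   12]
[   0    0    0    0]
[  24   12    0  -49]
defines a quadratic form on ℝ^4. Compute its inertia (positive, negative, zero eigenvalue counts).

Answer: (0, 2, 2)

Derivation:
step 0: pivot -12 → sign −
step 1: pivot -1 → sign −
step 2: row/col 2 already zero → sign 0
step 3: row/col 3 already zero → sign 0
signature = (0, 2, 2)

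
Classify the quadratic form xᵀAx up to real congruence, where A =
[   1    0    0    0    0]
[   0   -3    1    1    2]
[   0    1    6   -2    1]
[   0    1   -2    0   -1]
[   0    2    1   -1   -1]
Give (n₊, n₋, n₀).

step 0: pivot 1 → sign +
step 1: pivot -3 → sign −
step 2: pivot 19/3 → sign +
step 3: pivot -2/19 → sign −
step 4: row/col 4 already zero → sign 0
signature = (2, 2, 1)

Answer: (2, 2, 1)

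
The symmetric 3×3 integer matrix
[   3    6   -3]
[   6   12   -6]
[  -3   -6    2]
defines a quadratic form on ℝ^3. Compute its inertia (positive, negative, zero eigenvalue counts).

step 0: pivot 3 → sign +
step 1: pivot -1 → sign −
step 2: row/col 2 already zero → sign 0
signature = (1, 1, 1)

Answer: (1, 1, 1)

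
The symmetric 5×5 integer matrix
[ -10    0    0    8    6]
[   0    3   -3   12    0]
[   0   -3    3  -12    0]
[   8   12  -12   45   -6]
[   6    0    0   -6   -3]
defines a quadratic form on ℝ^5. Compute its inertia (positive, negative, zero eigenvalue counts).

Answer: (3, 1, 1)

Derivation:
step 0: pivot -10 → sign −
step 1: pivot 3 → sign +
step 2: pivot 17/5 → sign +
step 3: pivot 3/17 → sign +
step 4: row/col 4 already zero → sign 0
signature = (3, 1, 1)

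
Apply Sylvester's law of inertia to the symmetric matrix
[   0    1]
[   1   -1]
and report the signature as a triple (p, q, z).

step 0: pivot -1 → sign −
step 1: pivot 1 → sign +
signature = (1, 1, 0)

Answer: (1, 1, 0)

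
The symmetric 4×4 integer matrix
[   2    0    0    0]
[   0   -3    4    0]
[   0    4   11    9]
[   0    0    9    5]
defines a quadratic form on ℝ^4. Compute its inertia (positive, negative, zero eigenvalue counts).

Answer: (3, 1, 0)

Derivation:
step 0: pivot 2 → sign +
step 1: pivot -3 → sign −
step 2: pivot 49/3 → sign +
step 3: pivot 2/49 → sign +
signature = (3, 1, 0)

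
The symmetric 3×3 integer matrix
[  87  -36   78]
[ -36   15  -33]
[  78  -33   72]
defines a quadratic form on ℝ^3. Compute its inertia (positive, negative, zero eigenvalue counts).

Answer: (2, 1, 0)

Derivation:
step 0: pivot 87 → sign +
step 1: pivot 3/29 → sign +
step 2: pivot -3 → sign −
signature = (2, 1, 0)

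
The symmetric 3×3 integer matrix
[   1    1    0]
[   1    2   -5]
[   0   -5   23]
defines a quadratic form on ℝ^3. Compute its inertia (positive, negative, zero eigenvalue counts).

step 0: pivot 1 → sign +
step 1: pivot 1 → sign +
step 2: pivot -2 → sign −
signature = (2, 1, 0)

Answer: (2, 1, 0)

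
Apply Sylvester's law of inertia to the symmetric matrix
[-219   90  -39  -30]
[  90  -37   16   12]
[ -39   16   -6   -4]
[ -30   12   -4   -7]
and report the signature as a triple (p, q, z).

step 0: pivot -219 → sign −
step 1: pivot -1/73 → sign −
step 2: pivot 1 → sign +
step 3: pivot 1 → sign +
signature = (2, 2, 0)

Answer: (2, 2, 0)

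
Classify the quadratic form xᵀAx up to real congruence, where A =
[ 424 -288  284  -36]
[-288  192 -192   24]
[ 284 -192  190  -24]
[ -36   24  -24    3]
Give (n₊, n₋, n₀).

Answer: (1, 1, 2)

Derivation:
step 0: pivot 424 → sign +
step 1: pivot -192/53 → sign −
step 2: row/col 2 already zero → sign 0
step 3: row/col 3 already zero → sign 0
signature = (1, 1, 2)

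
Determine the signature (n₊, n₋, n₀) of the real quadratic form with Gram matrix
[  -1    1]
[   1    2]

Answer: (1, 1, 0)

Derivation:
step 0: pivot -1 → sign −
step 1: pivot 3 → sign +
signature = (1, 1, 0)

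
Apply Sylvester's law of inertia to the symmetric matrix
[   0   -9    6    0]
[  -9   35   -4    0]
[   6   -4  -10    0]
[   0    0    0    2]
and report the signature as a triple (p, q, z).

Answer: (3, 1, 0)

Derivation:
step 0: pivot 35 → sign +
step 1: pivot -81/35 → sign −
step 2: pivot 2/9 → sign +
step 3: pivot 2 → sign +
signature = (3, 1, 0)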